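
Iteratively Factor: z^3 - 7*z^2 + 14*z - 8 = (z - 1)*(z^2 - 6*z + 8) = (z - 2)*(z - 1)*(z - 4)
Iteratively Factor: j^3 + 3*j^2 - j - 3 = (j + 3)*(j^2 - 1) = (j + 1)*(j + 3)*(j - 1)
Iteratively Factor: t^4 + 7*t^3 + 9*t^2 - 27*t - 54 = (t + 3)*(t^3 + 4*t^2 - 3*t - 18) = (t + 3)^2*(t^2 + t - 6) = (t - 2)*(t + 3)^2*(t + 3)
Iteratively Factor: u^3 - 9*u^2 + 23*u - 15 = (u - 1)*(u^2 - 8*u + 15) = (u - 3)*(u - 1)*(u - 5)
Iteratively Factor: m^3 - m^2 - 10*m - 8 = (m + 1)*(m^2 - 2*m - 8) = (m - 4)*(m + 1)*(m + 2)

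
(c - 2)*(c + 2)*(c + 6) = c^3 + 6*c^2 - 4*c - 24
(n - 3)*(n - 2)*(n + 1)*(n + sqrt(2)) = n^4 - 4*n^3 + sqrt(2)*n^3 - 4*sqrt(2)*n^2 + n^2 + sqrt(2)*n + 6*n + 6*sqrt(2)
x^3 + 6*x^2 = x^2*(x + 6)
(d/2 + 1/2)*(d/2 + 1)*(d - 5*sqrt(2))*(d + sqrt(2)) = d^4/4 - sqrt(2)*d^3 + 3*d^3/4 - 3*sqrt(2)*d^2 - 2*d^2 - 15*d/2 - 2*sqrt(2)*d - 5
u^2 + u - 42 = (u - 6)*(u + 7)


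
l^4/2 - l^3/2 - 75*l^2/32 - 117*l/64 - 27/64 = (l/2 + 1/4)*(l - 3)*(l + 3/4)^2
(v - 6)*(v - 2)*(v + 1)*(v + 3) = v^4 - 4*v^3 - 17*v^2 + 24*v + 36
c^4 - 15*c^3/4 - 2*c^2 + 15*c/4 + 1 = (c - 4)*(c - 1)*(c + 1/4)*(c + 1)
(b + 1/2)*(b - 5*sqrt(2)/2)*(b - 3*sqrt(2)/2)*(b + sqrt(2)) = b^4 - 3*sqrt(2)*b^3 + b^3/2 - 3*sqrt(2)*b^2/2 - b^2/2 - b/4 + 15*sqrt(2)*b/2 + 15*sqrt(2)/4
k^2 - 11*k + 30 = (k - 6)*(k - 5)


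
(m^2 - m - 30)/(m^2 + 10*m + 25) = (m - 6)/(m + 5)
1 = 1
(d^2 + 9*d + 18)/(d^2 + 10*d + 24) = (d + 3)/(d + 4)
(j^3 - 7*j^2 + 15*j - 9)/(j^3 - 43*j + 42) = (j^2 - 6*j + 9)/(j^2 + j - 42)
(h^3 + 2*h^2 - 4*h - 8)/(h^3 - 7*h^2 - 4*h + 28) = (h + 2)/(h - 7)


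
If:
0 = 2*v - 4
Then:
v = 2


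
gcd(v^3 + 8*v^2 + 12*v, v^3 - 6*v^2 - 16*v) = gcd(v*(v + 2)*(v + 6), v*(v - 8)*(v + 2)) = v^2 + 2*v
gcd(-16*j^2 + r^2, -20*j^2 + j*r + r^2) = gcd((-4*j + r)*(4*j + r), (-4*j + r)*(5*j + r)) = -4*j + r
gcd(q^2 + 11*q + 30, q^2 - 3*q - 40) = q + 5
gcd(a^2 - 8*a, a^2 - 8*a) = a^2 - 8*a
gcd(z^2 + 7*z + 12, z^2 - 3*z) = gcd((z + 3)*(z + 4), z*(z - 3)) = 1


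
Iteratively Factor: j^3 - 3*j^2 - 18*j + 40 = (j - 5)*(j^2 + 2*j - 8) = (j - 5)*(j + 4)*(j - 2)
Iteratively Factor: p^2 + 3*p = (p + 3)*(p)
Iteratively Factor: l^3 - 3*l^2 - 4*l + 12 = (l + 2)*(l^2 - 5*l + 6) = (l - 3)*(l + 2)*(l - 2)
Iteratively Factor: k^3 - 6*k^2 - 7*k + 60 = (k - 5)*(k^2 - k - 12) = (k - 5)*(k + 3)*(k - 4)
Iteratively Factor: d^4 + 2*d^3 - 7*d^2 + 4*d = (d - 1)*(d^3 + 3*d^2 - 4*d) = d*(d - 1)*(d^2 + 3*d - 4) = d*(d - 1)*(d + 4)*(d - 1)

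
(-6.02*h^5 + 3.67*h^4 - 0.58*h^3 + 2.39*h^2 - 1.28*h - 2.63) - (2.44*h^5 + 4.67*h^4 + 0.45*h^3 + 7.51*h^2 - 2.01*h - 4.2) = -8.46*h^5 - 1.0*h^4 - 1.03*h^3 - 5.12*h^2 + 0.73*h + 1.57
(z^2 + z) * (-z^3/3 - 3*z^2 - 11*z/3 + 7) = -z^5/3 - 10*z^4/3 - 20*z^3/3 + 10*z^2/3 + 7*z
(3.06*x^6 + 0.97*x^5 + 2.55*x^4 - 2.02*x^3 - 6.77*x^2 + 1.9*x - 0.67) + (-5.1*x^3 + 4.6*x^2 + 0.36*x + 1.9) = 3.06*x^6 + 0.97*x^5 + 2.55*x^4 - 7.12*x^3 - 2.17*x^2 + 2.26*x + 1.23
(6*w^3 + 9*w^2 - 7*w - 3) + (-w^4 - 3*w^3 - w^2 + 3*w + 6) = -w^4 + 3*w^3 + 8*w^2 - 4*w + 3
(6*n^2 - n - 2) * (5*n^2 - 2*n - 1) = 30*n^4 - 17*n^3 - 14*n^2 + 5*n + 2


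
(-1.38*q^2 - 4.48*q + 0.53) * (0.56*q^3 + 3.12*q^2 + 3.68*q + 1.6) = -0.7728*q^5 - 6.8144*q^4 - 18.7592*q^3 - 17.0408*q^2 - 5.2176*q + 0.848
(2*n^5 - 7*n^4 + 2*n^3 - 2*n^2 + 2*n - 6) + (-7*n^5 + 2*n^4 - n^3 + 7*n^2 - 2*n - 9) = -5*n^5 - 5*n^4 + n^3 + 5*n^2 - 15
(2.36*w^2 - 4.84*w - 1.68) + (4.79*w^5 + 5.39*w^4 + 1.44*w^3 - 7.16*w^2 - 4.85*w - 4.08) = 4.79*w^5 + 5.39*w^4 + 1.44*w^3 - 4.8*w^2 - 9.69*w - 5.76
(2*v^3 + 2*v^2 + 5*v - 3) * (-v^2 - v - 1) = -2*v^5 - 4*v^4 - 9*v^3 - 4*v^2 - 2*v + 3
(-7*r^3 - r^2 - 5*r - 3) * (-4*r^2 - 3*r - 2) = 28*r^5 + 25*r^4 + 37*r^3 + 29*r^2 + 19*r + 6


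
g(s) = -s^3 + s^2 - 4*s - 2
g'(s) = -3*s^2 + 2*s - 4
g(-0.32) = -0.58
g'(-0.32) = -4.95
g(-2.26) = 23.69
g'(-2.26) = -23.84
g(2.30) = -18.08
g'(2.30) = -15.27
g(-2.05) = 19.02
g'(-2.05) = -20.71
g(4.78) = -107.49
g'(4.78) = -62.99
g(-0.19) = -1.20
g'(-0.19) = -4.49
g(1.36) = -8.11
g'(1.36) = -6.83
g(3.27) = -39.35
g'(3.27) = -29.54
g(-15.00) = 3658.00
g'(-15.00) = -709.00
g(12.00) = -1634.00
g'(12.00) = -412.00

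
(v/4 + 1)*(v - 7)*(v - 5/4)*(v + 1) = v^4/4 - 13*v^3/16 - 57*v^2/8 + 43*v/16 + 35/4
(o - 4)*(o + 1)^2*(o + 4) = o^4 + 2*o^3 - 15*o^2 - 32*o - 16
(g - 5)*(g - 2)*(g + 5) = g^3 - 2*g^2 - 25*g + 50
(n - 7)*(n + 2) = n^2 - 5*n - 14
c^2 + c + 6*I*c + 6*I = (c + 1)*(c + 6*I)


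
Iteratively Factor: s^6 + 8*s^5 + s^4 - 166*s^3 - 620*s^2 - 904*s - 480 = (s + 2)*(s^5 + 6*s^4 - 11*s^3 - 144*s^2 - 332*s - 240) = (s - 5)*(s + 2)*(s^4 + 11*s^3 + 44*s^2 + 76*s + 48) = (s - 5)*(s + 2)^2*(s^3 + 9*s^2 + 26*s + 24) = (s - 5)*(s + 2)^2*(s + 4)*(s^2 + 5*s + 6) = (s - 5)*(s + 2)^2*(s + 3)*(s + 4)*(s + 2)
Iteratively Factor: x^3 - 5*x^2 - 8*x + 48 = (x - 4)*(x^2 - x - 12) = (x - 4)*(x + 3)*(x - 4)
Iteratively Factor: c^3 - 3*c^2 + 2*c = (c)*(c^2 - 3*c + 2) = c*(c - 2)*(c - 1)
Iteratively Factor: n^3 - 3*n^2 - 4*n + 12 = (n - 2)*(n^2 - n - 6) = (n - 3)*(n - 2)*(n + 2)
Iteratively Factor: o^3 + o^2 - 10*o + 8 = (o - 2)*(o^2 + 3*o - 4) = (o - 2)*(o - 1)*(o + 4)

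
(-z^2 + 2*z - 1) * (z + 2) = -z^3 + 3*z - 2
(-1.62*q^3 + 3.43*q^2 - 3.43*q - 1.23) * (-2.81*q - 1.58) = 4.5522*q^4 - 7.0787*q^3 + 4.2189*q^2 + 8.8757*q + 1.9434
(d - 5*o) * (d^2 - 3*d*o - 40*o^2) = d^3 - 8*d^2*o - 25*d*o^2 + 200*o^3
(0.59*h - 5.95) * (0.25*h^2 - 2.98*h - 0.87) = 0.1475*h^3 - 3.2457*h^2 + 17.2177*h + 5.1765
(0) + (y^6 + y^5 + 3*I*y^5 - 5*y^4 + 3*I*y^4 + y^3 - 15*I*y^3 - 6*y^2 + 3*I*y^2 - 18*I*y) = y^6 + y^5 + 3*I*y^5 - 5*y^4 + 3*I*y^4 + y^3 - 15*I*y^3 - 6*y^2 + 3*I*y^2 - 18*I*y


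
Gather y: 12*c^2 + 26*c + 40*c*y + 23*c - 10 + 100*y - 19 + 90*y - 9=12*c^2 + 49*c + y*(40*c + 190) - 38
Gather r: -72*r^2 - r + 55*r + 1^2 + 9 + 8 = -72*r^2 + 54*r + 18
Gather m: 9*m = 9*m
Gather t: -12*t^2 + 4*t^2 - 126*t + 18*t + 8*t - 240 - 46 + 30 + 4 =-8*t^2 - 100*t - 252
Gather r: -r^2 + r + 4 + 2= -r^2 + r + 6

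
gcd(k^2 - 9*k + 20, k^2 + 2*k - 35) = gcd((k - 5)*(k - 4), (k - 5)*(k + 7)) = k - 5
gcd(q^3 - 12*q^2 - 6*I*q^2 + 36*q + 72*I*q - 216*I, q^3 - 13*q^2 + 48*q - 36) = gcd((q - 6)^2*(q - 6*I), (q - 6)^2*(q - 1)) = q^2 - 12*q + 36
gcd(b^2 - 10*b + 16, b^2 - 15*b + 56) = b - 8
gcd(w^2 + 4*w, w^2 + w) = w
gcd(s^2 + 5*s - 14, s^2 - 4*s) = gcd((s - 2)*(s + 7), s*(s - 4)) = 1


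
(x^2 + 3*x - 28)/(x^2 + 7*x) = (x - 4)/x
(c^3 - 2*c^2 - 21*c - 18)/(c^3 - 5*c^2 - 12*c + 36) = (c + 1)/(c - 2)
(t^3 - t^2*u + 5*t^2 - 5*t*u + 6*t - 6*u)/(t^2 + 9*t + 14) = (t^2 - t*u + 3*t - 3*u)/(t + 7)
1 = 1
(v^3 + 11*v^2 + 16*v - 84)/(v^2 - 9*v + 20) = (v^3 + 11*v^2 + 16*v - 84)/(v^2 - 9*v + 20)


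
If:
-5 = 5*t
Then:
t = -1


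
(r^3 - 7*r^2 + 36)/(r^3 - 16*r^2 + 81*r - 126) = (r + 2)/(r - 7)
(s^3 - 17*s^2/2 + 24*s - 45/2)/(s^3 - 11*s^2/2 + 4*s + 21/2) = (2*s^2 - 11*s + 15)/(2*s^2 - 5*s - 7)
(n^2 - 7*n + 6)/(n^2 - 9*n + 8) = (n - 6)/(n - 8)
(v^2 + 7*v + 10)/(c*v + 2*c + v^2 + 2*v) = (v + 5)/(c + v)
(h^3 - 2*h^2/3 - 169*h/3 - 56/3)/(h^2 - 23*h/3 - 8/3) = h + 7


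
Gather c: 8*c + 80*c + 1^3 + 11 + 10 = 88*c + 22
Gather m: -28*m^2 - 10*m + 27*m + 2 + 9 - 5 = -28*m^2 + 17*m + 6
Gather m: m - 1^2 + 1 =m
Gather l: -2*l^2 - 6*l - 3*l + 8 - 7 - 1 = -2*l^2 - 9*l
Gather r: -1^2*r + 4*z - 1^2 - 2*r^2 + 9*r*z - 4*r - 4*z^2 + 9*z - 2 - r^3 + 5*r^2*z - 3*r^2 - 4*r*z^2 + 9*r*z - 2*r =-r^3 + r^2*(5*z - 5) + r*(-4*z^2 + 18*z - 7) - 4*z^2 + 13*z - 3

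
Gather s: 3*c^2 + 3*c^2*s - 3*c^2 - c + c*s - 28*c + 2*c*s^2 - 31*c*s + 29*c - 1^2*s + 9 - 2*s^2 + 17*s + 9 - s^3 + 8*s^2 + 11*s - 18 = -s^3 + s^2*(2*c + 6) + s*(3*c^2 - 30*c + 27)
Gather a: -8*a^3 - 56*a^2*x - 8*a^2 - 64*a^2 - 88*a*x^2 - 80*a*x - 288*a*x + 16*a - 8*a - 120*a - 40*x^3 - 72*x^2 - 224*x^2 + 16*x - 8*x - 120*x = -8*a^3 + a^2*(-56*x - 72) + a*(-88*x^2 - 368*x - 112) - 40*x^3 - 296*x^2 - 112*x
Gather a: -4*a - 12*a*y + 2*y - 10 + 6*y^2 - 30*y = a*(-12*y - 4) + 6*y^2 - 28*y - 10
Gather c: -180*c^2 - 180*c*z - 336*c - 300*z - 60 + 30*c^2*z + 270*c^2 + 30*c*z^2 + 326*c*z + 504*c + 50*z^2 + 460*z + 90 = c^2*(30*z + 90) + c*(30*z^2 + 146*z + 168) + 50*z^2 + 160*z + 30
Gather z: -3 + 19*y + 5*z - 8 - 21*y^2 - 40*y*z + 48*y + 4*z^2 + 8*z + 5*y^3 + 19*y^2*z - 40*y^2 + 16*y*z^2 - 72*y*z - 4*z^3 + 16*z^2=5*y^3 - 61*y^2 + 67*y - 4*z^3 + z^2*(16*y + 20) + z*(19*y^2 - 112*y + 13) - 11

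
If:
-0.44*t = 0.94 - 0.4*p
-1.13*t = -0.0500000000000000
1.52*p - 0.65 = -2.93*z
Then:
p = 2.40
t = 0.04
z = -1.02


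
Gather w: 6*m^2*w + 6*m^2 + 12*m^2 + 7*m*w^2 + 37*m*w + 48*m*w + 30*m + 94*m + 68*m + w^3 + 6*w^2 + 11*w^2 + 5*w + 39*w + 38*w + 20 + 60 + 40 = 18*m^2 + 192*m + w^3 + w^2*(7*m + 17) + w*(6*m^2 + 85*m + 82) + 120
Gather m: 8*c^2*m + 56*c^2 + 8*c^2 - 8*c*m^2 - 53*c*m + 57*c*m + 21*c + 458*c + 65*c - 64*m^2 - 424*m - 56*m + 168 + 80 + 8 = 64*c^2 + 544*c + m^2*(-8*c - 64) + m*(8*c^2 + 4*c - 480) + 256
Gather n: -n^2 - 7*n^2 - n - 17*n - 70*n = -8*n^2 - 88*n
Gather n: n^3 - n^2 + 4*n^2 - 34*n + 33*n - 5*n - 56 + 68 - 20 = n^3 + 3*n^2 - 6*n - 8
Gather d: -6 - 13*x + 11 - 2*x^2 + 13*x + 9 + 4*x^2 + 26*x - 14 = 2*x^2 + 26*x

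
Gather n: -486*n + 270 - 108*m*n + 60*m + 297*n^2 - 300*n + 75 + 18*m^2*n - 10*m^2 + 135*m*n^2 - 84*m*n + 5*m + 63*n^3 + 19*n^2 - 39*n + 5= -10*m^2 + 65*m + 63*n^3 + n^2*(135*m + 316) + n*(18*m^2 - 192*m - 825) + 350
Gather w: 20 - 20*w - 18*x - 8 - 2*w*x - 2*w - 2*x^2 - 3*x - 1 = w*(-2*x - 22) - 2*x^2 - 21*x + 11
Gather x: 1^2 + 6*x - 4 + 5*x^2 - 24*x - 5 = 5*x^2 - 18*x - 8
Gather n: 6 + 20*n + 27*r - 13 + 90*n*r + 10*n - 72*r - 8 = n*(90*r + 30) - 45*r - 15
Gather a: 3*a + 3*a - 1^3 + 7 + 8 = 6*a + 14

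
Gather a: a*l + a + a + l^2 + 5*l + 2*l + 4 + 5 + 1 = a*(l + 2) + l^2 + 7*l + 10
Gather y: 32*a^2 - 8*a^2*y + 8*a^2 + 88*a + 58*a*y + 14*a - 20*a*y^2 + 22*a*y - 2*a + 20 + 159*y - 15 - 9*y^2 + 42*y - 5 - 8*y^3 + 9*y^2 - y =40*a^2 - 20*a*y^2 + 100*a - 8*y^3 + y*(-8*a^2 + 80*a + 200)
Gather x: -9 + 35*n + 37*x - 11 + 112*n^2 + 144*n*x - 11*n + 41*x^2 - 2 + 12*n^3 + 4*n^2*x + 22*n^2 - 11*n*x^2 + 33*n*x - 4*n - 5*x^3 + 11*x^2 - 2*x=12*n^3 + 134*n^2 + 20*n - 5*x^3 + x^2*(52 - 11*n) + x*(4*n^2 + 177*n + 35) - 22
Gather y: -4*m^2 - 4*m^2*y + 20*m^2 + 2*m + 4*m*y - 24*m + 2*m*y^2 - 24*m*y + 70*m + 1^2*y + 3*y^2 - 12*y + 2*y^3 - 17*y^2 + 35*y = 16*m^2 + 48*m + 2*y^3 + y^2*(2*m - 14) + y*(-4*m^2 - 20*m + 24)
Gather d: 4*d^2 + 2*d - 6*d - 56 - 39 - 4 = 4*d^2 - 4*d - 99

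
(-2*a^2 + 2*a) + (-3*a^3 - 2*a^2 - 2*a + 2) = -3*a^3 - 4*a^2 + 2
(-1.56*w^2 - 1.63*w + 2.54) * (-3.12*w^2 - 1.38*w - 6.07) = 4.8672*w^4 + 7.2384*w^3 + 3.7938*w^2 + 6.3889*w - 15.4178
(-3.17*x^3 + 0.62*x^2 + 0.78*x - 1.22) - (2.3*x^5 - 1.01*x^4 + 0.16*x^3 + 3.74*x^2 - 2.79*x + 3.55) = -2.3*x^5 + 1.01*x^4 - 3.33*x^3 - 3.12*x^2 + 3.57*x - 4.77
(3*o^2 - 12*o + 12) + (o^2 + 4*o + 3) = 4*o^2 - 8*o + 15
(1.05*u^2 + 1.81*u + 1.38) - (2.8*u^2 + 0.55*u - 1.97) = -1.75*u^2 + 1.26*u + 3.35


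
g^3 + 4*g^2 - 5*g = g*(g - 1)*(g + 5)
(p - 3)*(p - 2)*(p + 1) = p^3 - 4*p^2 + p + 6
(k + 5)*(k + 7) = k^2 + 12*k + 35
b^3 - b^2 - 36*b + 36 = (b - 6)*(b - 1)*(b + 6)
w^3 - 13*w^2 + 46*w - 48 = (w - 8)*(w - 3)*(w - 2)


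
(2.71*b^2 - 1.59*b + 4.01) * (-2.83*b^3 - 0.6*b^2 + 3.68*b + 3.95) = -7.6693*b^5 + 2.8737*b^4 - 0.421500000000001*b^3 + 2.4473*b^2 + 8.4763*b + 15.8395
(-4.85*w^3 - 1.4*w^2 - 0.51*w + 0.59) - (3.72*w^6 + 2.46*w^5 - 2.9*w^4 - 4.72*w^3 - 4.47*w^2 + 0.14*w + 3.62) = -3.72*w^6 - 2.46*w^5 + 2.9*w^4 - 0.13*w^3 + 3.07*w^2 - 0.65*w - 3.03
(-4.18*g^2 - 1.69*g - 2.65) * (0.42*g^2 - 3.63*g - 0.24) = -1.7556*g^4 + 14.4636*g^3 + 6.0249*g^2 + 10.0251*g + 0.636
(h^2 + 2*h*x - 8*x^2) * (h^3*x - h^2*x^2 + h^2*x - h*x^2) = h^5*x + h^4*x^2 + h^4*x - 10*h^3*x^3 + h^3*x^2 + 8*h^2*x^4 - 10*h^2*x^3 + 8*h*x^4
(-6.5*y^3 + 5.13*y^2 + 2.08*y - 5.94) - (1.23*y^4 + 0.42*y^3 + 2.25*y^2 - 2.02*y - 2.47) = -1.23*y^4 - 6.92*y^3 + 2.88*y^2 + 4.1*y - 3.47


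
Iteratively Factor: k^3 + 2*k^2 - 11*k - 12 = (k - 3)*(k^2 + 5*k + 4) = (k - 3)*(k + 4)*(k + 1)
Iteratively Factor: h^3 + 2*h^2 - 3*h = (h)*(h^2 + 2*h - 3) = h*(h - 1)*(h + 3)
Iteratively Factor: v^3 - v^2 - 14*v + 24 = (v + 4)*(v^2 - 5*v + 6) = (v - 2)*(v + 4)*(v - 3)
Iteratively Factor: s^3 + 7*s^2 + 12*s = (s)*(s^2 + 7*s + 12) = s*(s + 4)*(s + 3)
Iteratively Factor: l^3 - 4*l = (l)*(l^2 - 4) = l*(l - 2)*(l + 2)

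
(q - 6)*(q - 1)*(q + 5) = q^3 - 2*q^2 - 29*q + 30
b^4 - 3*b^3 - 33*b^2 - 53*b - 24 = (b - 8)*(b + 1)^2*(b + 3)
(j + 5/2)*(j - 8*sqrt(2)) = j^2 - 8*sqrt(2)*j + 5*j/2 - 20*sqrt(2)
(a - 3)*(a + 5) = a^2 + 2*a - 15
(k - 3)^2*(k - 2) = k^3 - 8*k^2 + 21*k - 18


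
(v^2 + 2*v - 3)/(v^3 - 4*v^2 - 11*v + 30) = (v - 1)/(v^2 - 7*v + 10)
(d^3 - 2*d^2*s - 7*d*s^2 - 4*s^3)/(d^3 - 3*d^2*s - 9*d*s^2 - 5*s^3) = (-d + 4*s)/(-d + 5*s)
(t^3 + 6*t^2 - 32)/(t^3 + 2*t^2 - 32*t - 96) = (t - 2)/(t - 6)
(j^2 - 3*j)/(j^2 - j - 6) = j/(j + 2)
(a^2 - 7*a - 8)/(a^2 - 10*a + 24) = (a^2 - 7*a - 8)/(a^2 - 10*a + 24)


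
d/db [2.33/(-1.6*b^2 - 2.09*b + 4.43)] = (7.456*b + 4.8697)/(1.6*b^2 + 2.09*b - 4.43)^2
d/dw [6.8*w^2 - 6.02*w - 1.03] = 13.6*w - 6.02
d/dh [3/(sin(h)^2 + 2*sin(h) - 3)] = -6*(sin(h) + 1)*cos(h)/(sin(h)^2 + 2*sin(h) - 3)^2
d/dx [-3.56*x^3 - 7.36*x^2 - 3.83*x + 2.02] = -10.68*x^2 - 14.72*x - 3.83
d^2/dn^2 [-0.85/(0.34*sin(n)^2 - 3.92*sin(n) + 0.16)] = (0.39304*sin(n)^4 - 3.39864*sin(n)^3 + 12.28692*sin(n)^2 + 7.3304*sin(n) - 26.0304)/(0.34*sin(n)^2 - 3.92*sin(n) + 0.16)^3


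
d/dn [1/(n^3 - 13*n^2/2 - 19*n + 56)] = 4*(-3*n^2 + 13*n + 19)/(2*n^3 - 13*n^2 - 38*n + 112)^2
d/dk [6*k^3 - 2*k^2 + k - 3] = 18*k^2 - 4*k + 1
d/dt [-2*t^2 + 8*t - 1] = 8 - 4*t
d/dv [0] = 0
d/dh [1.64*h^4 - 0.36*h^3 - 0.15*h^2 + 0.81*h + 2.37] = 6.56*h^3 - 1.08*h^2 - 0.3*h + 0.81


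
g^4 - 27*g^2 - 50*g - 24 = (g - 6)*(g + 1)^2*(g + 4)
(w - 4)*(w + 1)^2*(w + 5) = w^4 + 3*w^3 - 17*w^2 - 39*w - 20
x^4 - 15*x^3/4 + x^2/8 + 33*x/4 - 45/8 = (x - 3)*(x - 5/4)*(x - 1)*(x + 3/2)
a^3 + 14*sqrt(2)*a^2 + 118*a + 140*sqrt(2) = (a + 2*sqrt(2))*(a + 5*sqrt(2))*(a + 7*sqrt(2))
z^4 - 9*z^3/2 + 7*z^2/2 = z^2*(z - 7/2)*(z - 1)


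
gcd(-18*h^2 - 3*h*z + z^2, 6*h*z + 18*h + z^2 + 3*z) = 1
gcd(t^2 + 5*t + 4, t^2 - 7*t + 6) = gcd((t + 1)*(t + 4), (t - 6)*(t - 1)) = 1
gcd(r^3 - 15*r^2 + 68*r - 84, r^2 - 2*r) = r - 2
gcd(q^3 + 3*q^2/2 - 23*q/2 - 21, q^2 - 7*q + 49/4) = q - 7/2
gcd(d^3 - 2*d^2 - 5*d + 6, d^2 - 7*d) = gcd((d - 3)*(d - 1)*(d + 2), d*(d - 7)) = 1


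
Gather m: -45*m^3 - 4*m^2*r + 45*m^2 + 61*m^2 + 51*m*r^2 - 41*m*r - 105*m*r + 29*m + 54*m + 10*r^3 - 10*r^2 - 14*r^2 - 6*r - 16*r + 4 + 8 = -45*m^3 + m^2*(106 - 4*r) + m*(51*r^2 - 146*r + 83) + 10*r^3 - 24*r^2 - 22*r + 12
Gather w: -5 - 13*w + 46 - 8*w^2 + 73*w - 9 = -8*w^2 + 60*w + 32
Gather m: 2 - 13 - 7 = -18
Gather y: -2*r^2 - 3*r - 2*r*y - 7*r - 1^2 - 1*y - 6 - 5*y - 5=-2*r^2 - 10*r + y*(-2*r - 6) - 12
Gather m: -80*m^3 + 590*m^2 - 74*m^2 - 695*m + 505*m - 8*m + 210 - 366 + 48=-80*m^3 + 516*m^2 - 198*m - 108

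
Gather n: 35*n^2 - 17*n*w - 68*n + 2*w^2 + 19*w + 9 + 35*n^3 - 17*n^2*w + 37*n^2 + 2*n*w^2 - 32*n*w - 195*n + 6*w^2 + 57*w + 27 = 35*n^3 + n^2*(72 - 17*w) + n*(2*w^2 - 49*w - 263) + 8*w^2 + 76*w + 36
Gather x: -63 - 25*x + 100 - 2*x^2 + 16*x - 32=-2*x^2 - 9*x + 5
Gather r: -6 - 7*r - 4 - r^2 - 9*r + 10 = -r^2 - 16*r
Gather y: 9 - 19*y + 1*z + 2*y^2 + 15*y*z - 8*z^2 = 2*y^2 + y*(15*z - 19) - 8*z^2 + z + 9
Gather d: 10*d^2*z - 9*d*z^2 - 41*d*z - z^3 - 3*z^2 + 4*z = 10*d^2*z + d*(-9*z^2 - 41*z) - z^3 - 3*z^2 + 4*z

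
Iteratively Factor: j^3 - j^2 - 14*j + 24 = (j - 3)*(j^2 + 2*j - 8) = (j - 3)*(j - 2)*(j + 4)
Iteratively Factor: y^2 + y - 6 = (y + 3)*(y - 2)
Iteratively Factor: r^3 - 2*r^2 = (r)*(r^2 - 2*r) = r^2*(r - 2)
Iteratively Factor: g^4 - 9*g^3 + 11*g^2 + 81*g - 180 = (g - 4)*(g^3 - 5*g^2 - 9*g + 45) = (g - 5)*(g - 4)*(g^2 - 9) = (g - 5)*(g - 4)*(g - 3)*(g + 3)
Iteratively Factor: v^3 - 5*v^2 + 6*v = (v - 2)*(v^2 - 3*v) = (v - 3)*(v - 2)*(v)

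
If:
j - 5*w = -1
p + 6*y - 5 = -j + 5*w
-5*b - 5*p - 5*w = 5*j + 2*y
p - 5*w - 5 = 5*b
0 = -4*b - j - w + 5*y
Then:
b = 609/295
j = -495/59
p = 468/59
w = -436/295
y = -19/59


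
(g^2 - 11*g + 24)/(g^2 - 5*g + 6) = (g - 8)/(g - 2)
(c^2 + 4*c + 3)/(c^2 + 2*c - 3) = (c + 1)/(c - 1)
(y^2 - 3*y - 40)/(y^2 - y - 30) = (y - 8)/(y - 6)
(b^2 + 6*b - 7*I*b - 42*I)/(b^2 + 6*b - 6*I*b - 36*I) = (b - 7*I)/(b - 6*I)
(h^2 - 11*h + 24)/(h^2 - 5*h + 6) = (h - 8)/(h - 2)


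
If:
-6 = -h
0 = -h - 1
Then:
No Solution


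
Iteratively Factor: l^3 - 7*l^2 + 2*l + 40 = (l - 5)*(l^2 - 2*l - 8) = (l - 5)*(l + 2)*(l - 4)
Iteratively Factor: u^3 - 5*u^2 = (u - 5)*(u^2) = u*(u - 5)*(u)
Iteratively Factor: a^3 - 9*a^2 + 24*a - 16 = (a - 4)*(a^2 - 5*a + 4) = (a - 4)*(a - 1)*(a - 4)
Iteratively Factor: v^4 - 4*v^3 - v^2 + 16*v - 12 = (v - 1)*(v^3 - 3*v^2 - 4*v + 12) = (v - 3)*(v - 1)*(v^2 - 4) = (v - 3)*(v - 2)*(v - 1)*(v + 2)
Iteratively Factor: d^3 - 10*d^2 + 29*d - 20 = (d - 4)*(d^2 - 6*d + 5) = (d - 4)*(d - 1)*(d - 5)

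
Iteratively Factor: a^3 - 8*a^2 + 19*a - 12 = (a - 1)*(a^2 - 7*a + 12) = (a - 4)*(a - 1)*(a - 3)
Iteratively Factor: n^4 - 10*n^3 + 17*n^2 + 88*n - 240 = (n + 3)*(n^3 - 13*n^2 + 56*n - 80) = (n - 5)*(n + 3)*(n^2 - 8*n + 16) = (n - 5)*(n - 4)*(n + 3)*(n - 4)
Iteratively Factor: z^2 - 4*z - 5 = (z - 5)*(z + 1)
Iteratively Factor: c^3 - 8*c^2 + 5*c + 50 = (c - 5)*(c^2 - 3*c - 10) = (c - 5)*(c + 2)*(c - 5)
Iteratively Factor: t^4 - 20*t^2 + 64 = (t - 2)*(t^3 + 2*t^2 - 16*t - 32) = (t - 2)*(t + 4)*(t^2 - 2*t - 8) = (t - 4)*(t - 2)*(t + 4)*(t + 2)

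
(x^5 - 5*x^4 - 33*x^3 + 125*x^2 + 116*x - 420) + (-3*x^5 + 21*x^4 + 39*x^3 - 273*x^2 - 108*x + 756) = -2*x^5 + 16*x^4 + 6*x^3 - 148*x^2 + 8*x + 336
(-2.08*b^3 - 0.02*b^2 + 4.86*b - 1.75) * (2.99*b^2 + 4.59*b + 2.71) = -6.2192*b^5 - 9.607*b^4 + 8.8028*b^3 + 17.0207*b^2 + 5.1381*b - 4.7425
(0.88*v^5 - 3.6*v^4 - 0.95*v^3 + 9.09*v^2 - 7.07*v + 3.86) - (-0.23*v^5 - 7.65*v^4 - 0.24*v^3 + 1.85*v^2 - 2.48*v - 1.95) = 1.11*v^5 + 4.05*v^4 - 0.71*v^3 + 7.24*v^2 - 4.59*v + 5.81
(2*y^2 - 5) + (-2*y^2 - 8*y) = -8*y - 5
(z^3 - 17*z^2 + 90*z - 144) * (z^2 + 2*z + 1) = z^5 - 15*z^4 + 57*z^3 + 19*z^2 - 198*z - 144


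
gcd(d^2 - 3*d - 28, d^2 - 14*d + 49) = d - 7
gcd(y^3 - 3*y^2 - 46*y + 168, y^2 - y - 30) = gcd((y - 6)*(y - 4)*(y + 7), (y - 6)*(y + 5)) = y - 6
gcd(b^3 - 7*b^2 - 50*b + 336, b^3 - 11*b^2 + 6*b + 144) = b^2 - 14*b + 48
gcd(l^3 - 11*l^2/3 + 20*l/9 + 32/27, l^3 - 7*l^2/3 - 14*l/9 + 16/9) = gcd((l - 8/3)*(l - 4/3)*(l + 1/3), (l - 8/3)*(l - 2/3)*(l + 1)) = l - 8/3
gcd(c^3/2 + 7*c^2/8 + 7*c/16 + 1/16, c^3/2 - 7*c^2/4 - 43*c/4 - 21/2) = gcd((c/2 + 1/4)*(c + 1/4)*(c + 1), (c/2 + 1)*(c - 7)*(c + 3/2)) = 1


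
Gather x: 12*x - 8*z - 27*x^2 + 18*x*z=-27*x^2 + x*(18*z + 12) - 8*z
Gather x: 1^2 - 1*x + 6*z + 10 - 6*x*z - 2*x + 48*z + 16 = x*(-6*z - 3) + 54*z + 27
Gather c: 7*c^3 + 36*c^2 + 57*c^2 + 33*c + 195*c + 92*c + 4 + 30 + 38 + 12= 7*c^3 + 93*c^2 + 320*c + 84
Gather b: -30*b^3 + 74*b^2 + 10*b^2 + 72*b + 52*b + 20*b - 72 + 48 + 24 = -30*b^3 + 84*b^2 + 144*b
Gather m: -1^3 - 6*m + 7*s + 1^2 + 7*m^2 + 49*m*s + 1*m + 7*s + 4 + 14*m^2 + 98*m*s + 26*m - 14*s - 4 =21*m^2 + m*(147*s + 21)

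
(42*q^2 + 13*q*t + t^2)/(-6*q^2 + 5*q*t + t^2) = (-7*q - t)/(q - t)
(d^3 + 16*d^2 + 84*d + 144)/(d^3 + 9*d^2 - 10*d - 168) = (d^2 + 10*d + 24)/(d^2 + 3*d - 28)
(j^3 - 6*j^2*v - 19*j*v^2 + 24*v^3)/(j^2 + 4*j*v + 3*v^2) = (j^2 - 9*j*v + 8*v^2)/(j + v)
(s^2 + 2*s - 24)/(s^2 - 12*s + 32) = (s + 6)/(s - 8)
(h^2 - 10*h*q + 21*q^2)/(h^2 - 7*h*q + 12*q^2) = (-h + 7*q)/(-h + 4*q)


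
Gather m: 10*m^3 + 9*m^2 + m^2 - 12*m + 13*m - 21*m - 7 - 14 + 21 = 10*m^3 + 10*m^2 - 20*m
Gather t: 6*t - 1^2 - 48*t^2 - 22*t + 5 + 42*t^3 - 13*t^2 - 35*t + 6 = 42*t^3 - 61*t^2 - 51*t + 10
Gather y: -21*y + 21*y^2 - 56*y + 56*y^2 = 77*y^2 - 77*y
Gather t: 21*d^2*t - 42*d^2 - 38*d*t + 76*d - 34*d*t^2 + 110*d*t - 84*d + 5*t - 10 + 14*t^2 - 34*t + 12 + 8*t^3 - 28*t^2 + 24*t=-42*d^2 - 8*d + 8*t^3 + t^2*(-34*d - 14) + t*(21*d^2 + 72*d - 5) + 2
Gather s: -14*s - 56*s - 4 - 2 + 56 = 50 - 70*s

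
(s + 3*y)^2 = s^2 + 6*s*y + 9*y^2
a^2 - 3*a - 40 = (a - 8)*(a + 5)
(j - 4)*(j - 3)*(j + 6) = j^3 - j^2 - 30*j + 72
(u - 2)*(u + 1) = u^2 - u - 2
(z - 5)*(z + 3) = z^2 - 2*z - 15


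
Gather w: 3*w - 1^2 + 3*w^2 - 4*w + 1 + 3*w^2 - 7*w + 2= 6*w^2 - 8*w + 2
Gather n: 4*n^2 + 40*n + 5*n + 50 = 4*n^2 + 45*n + 50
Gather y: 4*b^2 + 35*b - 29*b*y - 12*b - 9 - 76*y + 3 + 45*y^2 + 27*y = 4*b^2 + 23*b + 45*y^2 + y*(-29*b - 49) - 6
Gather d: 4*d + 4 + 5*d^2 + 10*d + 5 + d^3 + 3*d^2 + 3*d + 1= d^3 + 8*d^2 + 17*d + 10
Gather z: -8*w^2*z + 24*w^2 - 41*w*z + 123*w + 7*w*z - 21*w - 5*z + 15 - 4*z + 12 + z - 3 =24*w^2 + 102*w + z*(-8*w^2 - 34*w - 8) + 24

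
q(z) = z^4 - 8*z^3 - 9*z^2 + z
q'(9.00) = 811.00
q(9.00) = 9.00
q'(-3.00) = -269.00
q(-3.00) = 213.00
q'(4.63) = -199.81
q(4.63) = -522.78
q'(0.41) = -10.14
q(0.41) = -1.63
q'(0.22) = -4.08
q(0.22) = -0.30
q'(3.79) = -194.20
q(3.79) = -354.68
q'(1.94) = -95.04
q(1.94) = -76.18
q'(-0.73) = -0.21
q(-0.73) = -2.13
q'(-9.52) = -5453.98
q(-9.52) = 14291.09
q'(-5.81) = -1489.06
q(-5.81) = 2398.84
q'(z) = 4*z^3 - 24*z^2 - 18*z + 1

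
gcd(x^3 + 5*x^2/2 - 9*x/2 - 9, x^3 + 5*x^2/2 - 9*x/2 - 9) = x^3 + 5*x^2/2 - 9*x/2 - 9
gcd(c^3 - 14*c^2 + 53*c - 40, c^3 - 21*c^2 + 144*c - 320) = c^2 - 13*c + 40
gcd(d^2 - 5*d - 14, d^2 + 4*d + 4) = d + 2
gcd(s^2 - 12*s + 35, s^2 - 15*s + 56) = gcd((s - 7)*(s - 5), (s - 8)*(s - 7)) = s - 7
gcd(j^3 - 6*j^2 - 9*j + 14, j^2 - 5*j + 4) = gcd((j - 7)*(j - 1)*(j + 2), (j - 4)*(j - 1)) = j - 1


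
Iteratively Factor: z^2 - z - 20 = (z + 4)*(z - 5)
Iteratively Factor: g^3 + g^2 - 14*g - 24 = (g + 2)*(g^2 - g - 12) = (g + 2)*(g + 3)*(g - 4)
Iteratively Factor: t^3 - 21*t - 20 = (t + 4)*(t^2 - 4*t - 5) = (t + 1)*(t + 4)*(t - 5)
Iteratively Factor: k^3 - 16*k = (k + 4)*(k^2 - 4*k) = k*(k + 4)*(k - 4)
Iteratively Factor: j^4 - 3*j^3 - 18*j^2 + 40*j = (j + 4)*(j^3 - 7*j^2 + 10*j) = j*(j + 4)*(j^2 - 7*j + 10) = j*(j - 2)*(j + 4)*(j - 5)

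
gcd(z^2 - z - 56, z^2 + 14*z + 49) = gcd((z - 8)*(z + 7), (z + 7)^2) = z + 7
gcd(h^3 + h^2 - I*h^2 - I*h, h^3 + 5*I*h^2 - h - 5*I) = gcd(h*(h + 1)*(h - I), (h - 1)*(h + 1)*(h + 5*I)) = h + 1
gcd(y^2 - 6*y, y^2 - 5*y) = y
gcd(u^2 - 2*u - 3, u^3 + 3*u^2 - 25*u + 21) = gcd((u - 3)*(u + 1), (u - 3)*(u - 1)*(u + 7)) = u - 3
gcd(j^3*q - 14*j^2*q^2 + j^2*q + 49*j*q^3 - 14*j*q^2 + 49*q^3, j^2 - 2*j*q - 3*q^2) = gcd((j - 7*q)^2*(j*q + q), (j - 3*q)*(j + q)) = 1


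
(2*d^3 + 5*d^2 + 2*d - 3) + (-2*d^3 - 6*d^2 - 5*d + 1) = -d^2 - 3*d - 2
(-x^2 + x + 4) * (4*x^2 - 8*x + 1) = -4*x^4 + 12*x^3 + 7*x^2 - 31*x + 4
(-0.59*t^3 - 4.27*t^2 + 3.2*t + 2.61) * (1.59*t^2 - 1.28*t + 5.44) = -0.9381*t^5 - 6.0341*t^4 + 7.344*t^3 - 23.1749*t^2 + 14.0672*t + 14.1984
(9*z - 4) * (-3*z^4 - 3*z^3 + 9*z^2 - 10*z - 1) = -27*z^5 - 15*z^4 + 93*z^3 - 126*z^2 + 31*z + 4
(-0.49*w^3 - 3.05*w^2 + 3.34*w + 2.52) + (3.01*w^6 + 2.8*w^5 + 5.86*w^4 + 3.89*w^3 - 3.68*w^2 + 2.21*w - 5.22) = 3.01*w^6 + 2.8*w^5 + 5.86*w^4 + 3.4*w^3 - 6.73*w^2 + 5.55*w - 2.7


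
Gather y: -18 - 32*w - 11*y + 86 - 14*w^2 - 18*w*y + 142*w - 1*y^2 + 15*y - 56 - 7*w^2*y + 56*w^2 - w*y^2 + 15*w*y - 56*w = 42*w^2 + 54*w + y^2*(-w - 1) + y*(-7*w^2 - 3*w + 4) + 12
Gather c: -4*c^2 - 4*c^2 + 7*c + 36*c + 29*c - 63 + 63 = -8*c^2 + 72*c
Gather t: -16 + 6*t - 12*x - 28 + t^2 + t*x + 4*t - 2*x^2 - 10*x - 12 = t^2 + t*(x + 10) - 2*x^2 - 22*x - 56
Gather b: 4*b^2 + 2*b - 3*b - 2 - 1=4*b^2 - b - 3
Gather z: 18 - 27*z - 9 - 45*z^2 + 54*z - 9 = -45*z^2 + 27*z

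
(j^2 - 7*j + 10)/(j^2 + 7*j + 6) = (j^2 - 7*j + 10)/(j^2 + 7*j + 6)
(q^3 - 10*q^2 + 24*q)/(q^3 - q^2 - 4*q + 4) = q*(q^2 - 10*q + 24)/(q^3 - q^2 - 4*q + 4)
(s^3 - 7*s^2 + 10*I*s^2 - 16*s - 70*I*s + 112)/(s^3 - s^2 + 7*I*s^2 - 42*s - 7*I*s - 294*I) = (s^2 + 10*I*s - 16)/(s^2 + s*(6 + 7*I) + 42*I)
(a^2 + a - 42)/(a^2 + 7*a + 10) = (a^2 + a - 42)/(a^2 + 7*a + 10)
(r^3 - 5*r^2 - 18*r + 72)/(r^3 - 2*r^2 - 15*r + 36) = (r - 6)/(r - 3)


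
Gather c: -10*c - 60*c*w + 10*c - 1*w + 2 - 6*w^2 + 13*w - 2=-60*c*w - 6*w^2 + 12*w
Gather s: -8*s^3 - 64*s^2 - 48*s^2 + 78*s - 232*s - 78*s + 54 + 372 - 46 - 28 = -8*s^3 - 112*s^2 - 232*s + 352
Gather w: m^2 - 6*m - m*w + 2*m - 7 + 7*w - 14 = m^2 - 4*m + w*(7 - m) - 21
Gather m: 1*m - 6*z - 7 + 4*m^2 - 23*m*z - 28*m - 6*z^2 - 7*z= 4*m^2 + m*(-23*z - 27) - 6*z^2 - 13*z - 7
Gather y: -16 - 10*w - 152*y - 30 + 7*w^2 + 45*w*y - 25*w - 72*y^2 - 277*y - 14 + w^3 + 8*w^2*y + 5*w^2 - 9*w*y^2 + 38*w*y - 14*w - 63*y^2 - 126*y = w^3 + 12*w^2 - 49*w + y^2*(-9*w - 135) + y*(8*w^2 + 83*w - 555) - 60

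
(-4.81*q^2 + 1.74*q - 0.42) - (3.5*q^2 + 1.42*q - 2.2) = -8.31*q^2 + 0.32*q + 1.78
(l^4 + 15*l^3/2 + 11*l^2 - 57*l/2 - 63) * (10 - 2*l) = -2*l^5 - 5*l^4 + 53*l^3 + 167*l^2 - 159*l - 630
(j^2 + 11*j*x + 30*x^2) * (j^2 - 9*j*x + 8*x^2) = j^4 + 2*j^3*x - 61*j^2*x^2 - 182*j*x^3 + 240*x^4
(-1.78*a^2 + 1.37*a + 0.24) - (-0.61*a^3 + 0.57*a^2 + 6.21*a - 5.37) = 0.61*a^3 - 2.35*a^2 - 4.84*a + 5.61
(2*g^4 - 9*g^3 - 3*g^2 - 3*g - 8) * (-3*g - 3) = -6*g^5 + 21*g^4 + 36*g^3 + 18*g^2 + 33*g + 24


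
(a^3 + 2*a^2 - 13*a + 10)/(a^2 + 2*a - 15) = (a^2 - 3*a + 2)/(a - 3)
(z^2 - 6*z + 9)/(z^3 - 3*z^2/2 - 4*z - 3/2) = 2*(z - 3)/(2*z^2 + 3*z + 1)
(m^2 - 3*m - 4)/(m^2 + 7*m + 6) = (m - 4)/(m + 6)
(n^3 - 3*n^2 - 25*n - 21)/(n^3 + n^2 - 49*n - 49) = (n + 3)/(n + 7)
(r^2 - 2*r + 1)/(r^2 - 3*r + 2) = (r - 1)/(r - 2)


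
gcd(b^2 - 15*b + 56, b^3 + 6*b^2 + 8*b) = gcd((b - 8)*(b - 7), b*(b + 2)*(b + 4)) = 1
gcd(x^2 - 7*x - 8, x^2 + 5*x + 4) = x + 1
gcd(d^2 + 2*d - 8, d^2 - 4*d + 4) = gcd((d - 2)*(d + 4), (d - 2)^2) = d - 2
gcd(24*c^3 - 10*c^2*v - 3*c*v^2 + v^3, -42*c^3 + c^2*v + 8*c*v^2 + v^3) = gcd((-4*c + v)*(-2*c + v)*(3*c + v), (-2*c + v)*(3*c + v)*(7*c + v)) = -6*c^2 + c*v + v^2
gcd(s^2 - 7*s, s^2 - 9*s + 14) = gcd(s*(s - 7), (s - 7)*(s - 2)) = s - 7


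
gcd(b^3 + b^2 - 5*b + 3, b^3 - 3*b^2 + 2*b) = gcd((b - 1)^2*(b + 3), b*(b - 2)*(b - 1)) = b - 1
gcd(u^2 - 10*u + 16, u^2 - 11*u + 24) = u - 8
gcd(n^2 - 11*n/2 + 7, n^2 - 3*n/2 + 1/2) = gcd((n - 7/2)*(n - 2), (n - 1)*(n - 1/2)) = 1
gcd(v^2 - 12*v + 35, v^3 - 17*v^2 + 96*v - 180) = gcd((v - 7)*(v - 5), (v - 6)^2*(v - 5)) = v - 5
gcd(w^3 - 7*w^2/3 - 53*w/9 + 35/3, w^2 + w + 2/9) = 1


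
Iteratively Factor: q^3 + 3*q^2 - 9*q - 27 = (q - 3)*(q^2 + 6*q + 9) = (q - 3)*(q + 3)*(q + 3)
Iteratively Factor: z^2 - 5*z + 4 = (z - 1)*(z - 4)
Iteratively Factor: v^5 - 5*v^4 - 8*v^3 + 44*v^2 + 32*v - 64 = (v - 1)*(v^4 - 4*v^3 - 12*v^2 + 32*v + 64) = (v - 1)*(v + 2)*(v^3 - 6*v^2 + 32) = (v - 4)*(v - 1)*(v + 2)*(v^2 - 2*v - 8) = (v - 4)^2*(v - 1)*(v + 2)*(v + 2)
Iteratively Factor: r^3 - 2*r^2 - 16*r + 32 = (r + 4)*(r^2 - 6*r + 8) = (r - 2)*(r + 4)*(r - 4)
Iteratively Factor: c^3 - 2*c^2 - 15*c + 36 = (c - 3)*(c^2 + c - 12) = (c - 3)*(c + 4)*(c - 3)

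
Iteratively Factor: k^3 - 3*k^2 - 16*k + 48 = (k - 3)*(k^2 - 16) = (k - 4)*(k - 3)*(k + 4)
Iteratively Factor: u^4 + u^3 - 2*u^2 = (u)*(u^3 + u^2 - 2*u) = u^2*(u^2 + u - 2) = u^2*(u + 2)*(u - 1)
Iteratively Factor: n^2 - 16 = (n - 4)*(n + 4)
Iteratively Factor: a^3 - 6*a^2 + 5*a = (a - 1)*(a^2 - 5*a) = (a - 5)*(a - 1)*(a)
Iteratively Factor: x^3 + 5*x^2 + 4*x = (x)*(x^2 + 5*x + 4) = x*(x + 1)*(x + 4)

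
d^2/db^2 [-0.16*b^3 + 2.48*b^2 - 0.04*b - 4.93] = 4.96 - 0.96*b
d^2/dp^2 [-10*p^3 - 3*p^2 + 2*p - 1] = -60*p - 6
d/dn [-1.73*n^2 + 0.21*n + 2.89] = 0.21 - 3.46*n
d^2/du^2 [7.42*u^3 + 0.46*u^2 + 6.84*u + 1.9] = 44.52*u + 0.92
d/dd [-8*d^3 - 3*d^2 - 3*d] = -24*d^2 - 6*d - 3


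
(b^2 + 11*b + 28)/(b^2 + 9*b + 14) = (b + 4)/(b + 2)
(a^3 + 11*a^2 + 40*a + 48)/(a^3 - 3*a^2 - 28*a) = (a^2 + 7*a + 12)/(a*(a - 7))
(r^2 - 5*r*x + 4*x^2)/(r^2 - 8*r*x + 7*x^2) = (-r + 4*x)/(-r + 7*x)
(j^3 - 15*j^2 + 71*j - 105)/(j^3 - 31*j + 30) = (j^2 - 10*j + 21)/(j^2 + 5*j - 6)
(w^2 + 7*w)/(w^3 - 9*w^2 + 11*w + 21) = w*(w + 7)/(w^3 - 9*w^2 + 11*w + 21)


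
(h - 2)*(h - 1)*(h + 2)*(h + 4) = h^4 + 3*h^3 - 8*h^2 - 12*h + 16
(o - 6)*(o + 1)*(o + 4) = o^3 - o^2 - 26*o - 24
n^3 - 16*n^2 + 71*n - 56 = (n - 8)*(n - 7)*(n - 1)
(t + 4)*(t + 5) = t^2 + 9*t + 20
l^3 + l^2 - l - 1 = (l - 1)*(l + 1)^2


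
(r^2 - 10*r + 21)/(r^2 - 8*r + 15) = (r - 7)/(r - 5)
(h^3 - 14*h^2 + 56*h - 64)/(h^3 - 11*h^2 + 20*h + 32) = (h - 2)/(h + 1)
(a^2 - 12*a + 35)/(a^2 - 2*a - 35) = (a - 5)/(a + 5)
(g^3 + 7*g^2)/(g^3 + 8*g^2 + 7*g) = g/(g + 1)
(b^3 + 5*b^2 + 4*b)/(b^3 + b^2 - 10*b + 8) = b*(b + 1)/(b^2 - 3*b + 2)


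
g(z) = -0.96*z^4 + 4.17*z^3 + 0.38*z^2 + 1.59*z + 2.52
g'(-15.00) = 15764.94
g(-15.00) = -62609.58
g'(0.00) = 1.59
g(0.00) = 2.52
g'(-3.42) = 298.92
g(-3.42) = -296.61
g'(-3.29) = 271.25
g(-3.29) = -259.57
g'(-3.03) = 220.96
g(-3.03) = -195.73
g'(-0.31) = 2.67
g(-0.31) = 1.93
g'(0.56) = 5.26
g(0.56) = 4.17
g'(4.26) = -65.01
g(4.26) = 22.41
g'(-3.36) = 285.93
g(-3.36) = -279.07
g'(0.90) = 9.61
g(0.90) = 6.67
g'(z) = -3.84*z^3 + 12.51*z^2 + 0.76*z + 1.59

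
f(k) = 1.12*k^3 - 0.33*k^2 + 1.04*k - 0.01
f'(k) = 3.36*k^2 - 0.66*k + 1.04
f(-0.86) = -1.86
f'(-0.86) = 4.09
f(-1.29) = -4.31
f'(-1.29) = 7.48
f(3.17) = 35.65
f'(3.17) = 32.71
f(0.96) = 1.68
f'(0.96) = 3.50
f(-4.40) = -106.38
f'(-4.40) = 68.99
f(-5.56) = -208.50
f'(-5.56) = 108.58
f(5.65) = 197.34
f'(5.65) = 104.57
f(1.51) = 4.66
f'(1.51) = 7.70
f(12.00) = 1900.31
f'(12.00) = 476.96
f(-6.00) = -260.05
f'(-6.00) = 125.96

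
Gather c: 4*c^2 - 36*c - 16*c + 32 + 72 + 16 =4*c^2 - 52*c + 120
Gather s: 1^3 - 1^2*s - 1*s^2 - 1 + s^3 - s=s^3 - s^2 - 2*s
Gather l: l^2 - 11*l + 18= l^2 - 11*l + 18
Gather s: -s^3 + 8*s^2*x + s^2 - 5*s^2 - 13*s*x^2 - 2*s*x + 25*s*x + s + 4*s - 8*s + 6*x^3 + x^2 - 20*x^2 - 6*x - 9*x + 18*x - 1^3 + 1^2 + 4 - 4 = -s^3 + s^2*(8*x - 4) + s*(-13*x^2 + 23*x - 3) + 6*x^3 - 19*x^2 + 3*x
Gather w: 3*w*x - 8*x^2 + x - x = 3*w*x - 8*x^2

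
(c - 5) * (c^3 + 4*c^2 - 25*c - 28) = c^4 - c^3 - 45*c^2 + 97*c + 140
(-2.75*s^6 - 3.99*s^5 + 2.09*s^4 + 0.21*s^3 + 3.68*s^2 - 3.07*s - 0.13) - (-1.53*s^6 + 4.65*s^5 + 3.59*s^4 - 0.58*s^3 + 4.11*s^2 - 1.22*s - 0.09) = -1.22*s^6 - 8.64*s^5 - 1.5*s^4 + 0.79*s^3 - 0.43*s^2 - 1.85*s - 0.04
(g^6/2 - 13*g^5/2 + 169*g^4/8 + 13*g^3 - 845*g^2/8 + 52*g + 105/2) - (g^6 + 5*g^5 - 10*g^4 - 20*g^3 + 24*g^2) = -g^6/2 - 23*g^5/2 + 249*g^4/8 + 33*g^3 - 1037*g^2/8 + 52*g + 105/2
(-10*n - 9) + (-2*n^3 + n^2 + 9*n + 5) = -2*n^3 + n^2 - n - 4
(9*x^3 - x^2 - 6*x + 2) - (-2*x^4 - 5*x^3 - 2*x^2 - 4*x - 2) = 2*x^4 + 14*x^3 + x^2 - 2*x + 4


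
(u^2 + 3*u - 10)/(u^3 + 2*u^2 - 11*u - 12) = (u^2 + 3*u - 10)/(u^3 + 2*u^2 - 11*u - 12)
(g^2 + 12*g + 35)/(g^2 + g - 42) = (g + 5)/(g - 6)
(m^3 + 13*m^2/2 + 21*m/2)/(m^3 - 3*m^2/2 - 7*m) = (2*m^2 + 13*m + 21)/(2*m^2 - 3*m - 14)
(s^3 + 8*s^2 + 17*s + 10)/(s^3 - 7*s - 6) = (s + 5)/(s - 3)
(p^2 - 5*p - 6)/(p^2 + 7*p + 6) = (p - 6)/(p + 6)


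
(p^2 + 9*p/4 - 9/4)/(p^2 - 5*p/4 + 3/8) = 2*(p + 3)/(2*p - 1)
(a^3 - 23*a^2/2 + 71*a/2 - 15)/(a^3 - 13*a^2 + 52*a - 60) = (a - 1/2)/(a - 2)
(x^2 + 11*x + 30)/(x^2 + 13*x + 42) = (x + 5)/(x + 7)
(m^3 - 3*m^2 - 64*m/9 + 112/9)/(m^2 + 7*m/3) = m - 16/3 + 16/(3*m)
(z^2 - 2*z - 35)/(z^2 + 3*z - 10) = (z - 7)/(z - 2)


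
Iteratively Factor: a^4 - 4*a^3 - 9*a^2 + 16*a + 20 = (a - 5)*(a^3 + a^2 - 4*a - 4) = (a - 5)*(a + 1)*(a^2 - 4) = (a - 5)*(a - 2)*(a + 1)*(a + 2)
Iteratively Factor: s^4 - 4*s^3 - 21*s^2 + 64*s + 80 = (s + 4)*(s^3 - 8*s^2 + 11*s + 20) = (s + 1)*(s + 4)*(s^2 - 9*s + 20) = (s - 4)*(s + 1)*(s + 4)*(s - 5)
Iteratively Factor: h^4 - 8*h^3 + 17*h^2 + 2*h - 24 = (h + 1)*(h^3 - 9*h^2 + 26*h - 24) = (h - 3)*(h + 1)*(h^2 - 6*h + 8) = (h - 4)*(h - 3)*(h + 1)*(h - 2)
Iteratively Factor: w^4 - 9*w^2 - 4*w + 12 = (w + 2)*(w^3 - 2*w^2 - 5*w + 6) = (w + 2)^2*(w^2 - 4*w + 3) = (w - 3)*(w + 2)^2*(w - 1)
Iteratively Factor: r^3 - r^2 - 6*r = (r - 3)*(r^2 + 2*r) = r*(r - 3)*(r + 2)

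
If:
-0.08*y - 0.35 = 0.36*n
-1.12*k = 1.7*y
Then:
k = -1.51785714285714*y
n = -0.222222222222222*y - 0.972222222222222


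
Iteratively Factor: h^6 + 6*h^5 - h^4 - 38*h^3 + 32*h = (h + 4)*(h^5 + 2*h^4 - 9*h^3 - 2*h^2 + 8*h) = (h + 4)^2*(h^4 - 2*h^3 - h^2 + 2*h) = h*(h + 4)^2*(h^3 - 2*h^2 - h + 2) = h*(h + 1)*(h + 4)^2*(h^2 - 3*h + 2) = h*(h - 1)*(h + 1)*(h + 4)^2*(h - 2)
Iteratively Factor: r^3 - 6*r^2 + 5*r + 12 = (r - 3)*(r^2 - 3*r - 4) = (r - 4)*(r - 3)*(r + 1)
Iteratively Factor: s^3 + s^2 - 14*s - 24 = (s + 3)*(s^2 - 2*s - 8) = (s - 4)*(s + 3)*(s + 2)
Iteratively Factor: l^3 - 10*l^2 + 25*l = (l - 5)*(l^2 - 5*l) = l*(l - 5)*(l - 5)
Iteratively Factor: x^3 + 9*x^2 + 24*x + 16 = (x + 1)*(x^2 + 8*x + 16) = (x + 1)*(x + 4)*(x + 4)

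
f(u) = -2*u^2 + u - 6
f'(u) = 1 - 4*u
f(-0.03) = -6.03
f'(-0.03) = 1.12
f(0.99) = -6.97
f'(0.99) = -2.96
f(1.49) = -8.95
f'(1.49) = -4.96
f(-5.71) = -76.92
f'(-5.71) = 23.84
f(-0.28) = -6.44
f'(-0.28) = 2.12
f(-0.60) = -7.32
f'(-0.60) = 3.40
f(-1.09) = -9.47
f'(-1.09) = 5.36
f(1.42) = -8.61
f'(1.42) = -4.68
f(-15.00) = -471.00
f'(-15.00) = 61.00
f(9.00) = -159.00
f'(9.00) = -35.00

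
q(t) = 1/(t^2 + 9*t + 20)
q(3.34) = 0.02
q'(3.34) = -0.00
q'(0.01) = -0.02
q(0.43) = 0.04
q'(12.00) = 0.00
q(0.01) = 0.05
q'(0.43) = -0.02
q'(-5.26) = 14.16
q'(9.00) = 0.00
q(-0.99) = 0.08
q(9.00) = 0.01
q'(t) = (-2*t - 9)/(t^2 + 9*t + 20)^2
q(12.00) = 0.00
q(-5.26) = 3.05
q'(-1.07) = -0.05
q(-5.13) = 6.81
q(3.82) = 0.01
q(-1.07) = 0.09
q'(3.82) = -0.00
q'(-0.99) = -0.05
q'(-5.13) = 58.39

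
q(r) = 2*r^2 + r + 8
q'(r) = 4*r + 1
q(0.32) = 8.52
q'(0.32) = 2.28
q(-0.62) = 8.15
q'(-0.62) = -1.48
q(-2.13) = 14.94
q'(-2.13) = -7.52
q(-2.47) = 17.73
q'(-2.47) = -8.88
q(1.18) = 11.96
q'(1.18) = 5.72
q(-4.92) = 51.49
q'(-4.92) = -18.68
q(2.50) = 23.00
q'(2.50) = 11.00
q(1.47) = 13.79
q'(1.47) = 6.88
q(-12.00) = 284.00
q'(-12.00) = -47.00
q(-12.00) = 284.00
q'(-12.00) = -47.00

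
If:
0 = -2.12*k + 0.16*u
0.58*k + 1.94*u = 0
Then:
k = 0.00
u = 0.00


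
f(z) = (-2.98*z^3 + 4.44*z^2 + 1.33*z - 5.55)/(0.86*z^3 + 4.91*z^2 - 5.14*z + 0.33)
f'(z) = (-8.94*z^2 + 8.88*z + 1.33)/(0.86*z^3 + 4.91*z^2 - 5.14*z + 0.33) + (-2.58*z^2 - 9.82*z + 5.14)*(-2.98*z^3 + 4.44*z^2 + 1.33*z - 5.55)/(0.86*z^3 + 4.91*z^2 - 5.14*z + 0.33)^2 = (8.88178419700125e-16*z^5 - 18.4502*z^4 + 28.3468*z^3 - 17.9831*z^2 + 57.4314*z - 28.0881)/(0.7396*z^6 + 8.4452*z^5 + 15.2673*z^4 - 49.9072*z^3 + 29.6602*z^2 - 3.3924*z + 0.1089)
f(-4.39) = 7.29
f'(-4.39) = -4.93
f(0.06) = -138.23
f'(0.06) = -15862.18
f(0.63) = 4.96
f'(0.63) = 9.27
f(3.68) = -0.98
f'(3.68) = -0.25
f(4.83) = -1.24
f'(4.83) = -0.20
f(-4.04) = 5.80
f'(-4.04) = -3.70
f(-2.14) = 1.62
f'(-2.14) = -1.39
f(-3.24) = 3.52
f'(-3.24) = -2.20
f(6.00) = -1.45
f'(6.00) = -0.16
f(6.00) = -1.45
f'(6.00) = -0.16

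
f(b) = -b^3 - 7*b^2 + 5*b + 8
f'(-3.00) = 20.00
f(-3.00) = -43.00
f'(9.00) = -364.00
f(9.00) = -1243.00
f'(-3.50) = 17.25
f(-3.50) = -52.38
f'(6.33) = -203.83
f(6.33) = -494.47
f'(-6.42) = -28.77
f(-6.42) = -48.01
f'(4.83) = -132.61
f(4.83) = -243.83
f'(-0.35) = 9.53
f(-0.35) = 5.44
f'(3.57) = -83.21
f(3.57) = -108.86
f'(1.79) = -29.67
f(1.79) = -11.21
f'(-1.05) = 16.39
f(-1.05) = -3.81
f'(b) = -3*b^2 - 14*b + 5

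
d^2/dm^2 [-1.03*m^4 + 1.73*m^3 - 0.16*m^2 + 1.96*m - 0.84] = -12.36*m^2 + 10.38*m - 0.32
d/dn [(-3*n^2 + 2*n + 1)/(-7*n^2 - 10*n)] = 2*(22*n^2 + 7*n + 5)/(n^2*(49*n^2 + 140*n + 100))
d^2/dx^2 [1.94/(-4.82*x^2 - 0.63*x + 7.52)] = (90.141712*x^2 + 11.782008*x - 1.94*(9.64*x + 0.63)*(19.28*x + 1.26) - 140.636032)/(4.82*x^2 + 0.63*x - 7.52)^3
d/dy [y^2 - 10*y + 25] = 2*y - 10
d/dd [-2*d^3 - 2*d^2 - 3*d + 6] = -6*d^2 - 4*d - 3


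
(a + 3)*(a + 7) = a^2 + 10*a + 21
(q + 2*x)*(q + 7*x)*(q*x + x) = q^3*x + 9*q^2*x^2 + q^2*x + 14*q*x^3 + 9*q*x^2 + 14*x^3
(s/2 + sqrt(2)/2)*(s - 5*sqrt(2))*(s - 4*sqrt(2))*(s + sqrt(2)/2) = s^4/2 - 15*sqrt(2)*s^3/4 + 7*s^2 + 51*sqrt(2)*s/2 + 20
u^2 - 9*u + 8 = (u - 8)*(u - 1)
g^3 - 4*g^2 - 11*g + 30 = (g - 5)*(g - 2)*(g + 3)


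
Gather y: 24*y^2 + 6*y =24*y^2 + 6*y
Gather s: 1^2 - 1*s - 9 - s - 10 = -2*s - 18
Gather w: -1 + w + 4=w + 3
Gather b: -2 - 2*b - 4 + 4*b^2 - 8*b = 4*b^2 - 10*b - 6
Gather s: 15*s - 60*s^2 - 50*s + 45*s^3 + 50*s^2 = 45*s^3 - 10*s^2 - 35*s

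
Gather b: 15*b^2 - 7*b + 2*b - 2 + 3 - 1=15*b^2 - 5*b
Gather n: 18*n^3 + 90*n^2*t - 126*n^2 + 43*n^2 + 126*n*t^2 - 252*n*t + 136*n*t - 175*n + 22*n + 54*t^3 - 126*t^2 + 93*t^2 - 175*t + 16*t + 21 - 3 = 18*n^3 + n^2*(90*t - 83) + n*(126*t^2 - 116*t - 153) + 54*t^3 - 33*t^2 - 159*t + 18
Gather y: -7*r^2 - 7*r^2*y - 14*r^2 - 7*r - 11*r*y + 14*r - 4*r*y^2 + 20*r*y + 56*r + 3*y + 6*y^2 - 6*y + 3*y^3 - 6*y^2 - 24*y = -21*r^2 - 4*r*y^2 + 63*r + 3*y^3 + y*(-7*r^2 + 9*r - 27)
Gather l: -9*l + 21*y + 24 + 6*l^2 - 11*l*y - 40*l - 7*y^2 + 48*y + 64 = 6*l^2 + l*(-11*y - 49) - 7*y^2 + 69*y + 88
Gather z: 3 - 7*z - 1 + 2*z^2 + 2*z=2*z^2 - 5*z + 2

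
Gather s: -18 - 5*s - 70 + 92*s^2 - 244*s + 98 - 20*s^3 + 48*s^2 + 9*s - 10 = -20*s^3 + 140*s^2 - 240*s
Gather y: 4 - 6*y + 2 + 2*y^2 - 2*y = 2*y^2 - 8*y + 6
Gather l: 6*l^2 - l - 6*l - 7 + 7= 6*l^2 - 7*l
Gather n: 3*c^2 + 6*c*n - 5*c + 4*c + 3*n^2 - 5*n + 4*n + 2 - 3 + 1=3*c^2 - c + 3*n^2 + n*(6*c - 1)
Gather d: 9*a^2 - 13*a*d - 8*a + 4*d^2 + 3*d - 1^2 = 9*a^2 - 8*a + 4*d^2 + d*(3 - 13*a) - 1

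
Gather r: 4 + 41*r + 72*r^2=72*r^2 + 41*r + 4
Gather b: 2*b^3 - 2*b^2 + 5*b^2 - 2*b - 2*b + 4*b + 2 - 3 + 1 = 2*b^3 + 3*b^2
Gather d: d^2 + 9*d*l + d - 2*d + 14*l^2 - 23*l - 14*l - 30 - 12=d^2 + d*(9*l - 1) + 14*l^2 - 37*l - 42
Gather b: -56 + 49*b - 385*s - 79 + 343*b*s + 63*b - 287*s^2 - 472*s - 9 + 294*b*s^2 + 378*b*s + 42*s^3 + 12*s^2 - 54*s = b*(294*s^2 + 721*s + 112) + 42*s^3 - 275*s^2 - 911*s - 144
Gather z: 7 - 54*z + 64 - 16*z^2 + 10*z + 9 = -16*z^2 - 44*z + 80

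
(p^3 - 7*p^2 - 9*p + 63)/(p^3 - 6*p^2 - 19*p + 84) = (p + 3)/(p + 4)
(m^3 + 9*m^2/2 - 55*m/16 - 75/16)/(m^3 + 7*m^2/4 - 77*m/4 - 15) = (m - 5/4)/(m - 4)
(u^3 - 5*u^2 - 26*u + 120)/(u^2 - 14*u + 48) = (u^2 + u - 20)/(u - 8)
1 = 1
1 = 1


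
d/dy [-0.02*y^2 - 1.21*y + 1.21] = -0.04*y - 1.21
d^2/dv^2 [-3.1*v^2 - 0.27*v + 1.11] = -6.20000000000000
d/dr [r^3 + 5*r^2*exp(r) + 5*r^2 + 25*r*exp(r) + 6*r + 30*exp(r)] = 5*r^2*exp(r) + 3*r^2 + 35*r*exp(r) + 10*r + 55*exp(r) + 6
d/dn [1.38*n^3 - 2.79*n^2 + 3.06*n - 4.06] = 4.14*n^2 - 5.58*n + 3.06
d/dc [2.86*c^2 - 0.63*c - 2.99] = 5.72*c - 0.63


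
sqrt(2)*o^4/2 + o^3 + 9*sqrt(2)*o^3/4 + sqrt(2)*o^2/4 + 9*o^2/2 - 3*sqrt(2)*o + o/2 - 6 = (o - 1)*(o + 3/2)*(o + 4)*(sqrt(2)*o/2 + 1)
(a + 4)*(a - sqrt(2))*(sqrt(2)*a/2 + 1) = sqrt(2)*a^3/2 + 2*sqrt(2)*a^2 - sqrt(2)*a - 4*sqrt(2)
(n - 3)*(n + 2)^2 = n^3 + n^2 - 8*n - 12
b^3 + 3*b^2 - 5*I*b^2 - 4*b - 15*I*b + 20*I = (b - 1)*(b + 4)*(b - 5*I)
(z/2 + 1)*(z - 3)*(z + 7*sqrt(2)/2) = z^3/2 - z^2/2 + 7*sqrt(2)*z^2/4 - 3*z - 7*sqrt(2)*z/4 - 21*sqrt(2)/2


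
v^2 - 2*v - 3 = (v - 3)*(v + 1)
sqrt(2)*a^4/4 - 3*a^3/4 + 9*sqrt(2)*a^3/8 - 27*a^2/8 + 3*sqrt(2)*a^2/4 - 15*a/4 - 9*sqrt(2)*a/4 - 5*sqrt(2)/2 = (a/2 + 1)*(a + 5/2)*(a - 2*sqrt(2))*(sqrt(2)*a/2 + 1/2)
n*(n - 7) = n^2 - 7*n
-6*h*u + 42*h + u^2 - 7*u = (-6*h + u)*(u - 7)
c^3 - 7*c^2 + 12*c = c*(c - 4)*(c - 3)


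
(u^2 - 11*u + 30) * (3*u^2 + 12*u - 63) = 3*u^4 - 21*u^3 - 105*u^2 + 1053*u - 1890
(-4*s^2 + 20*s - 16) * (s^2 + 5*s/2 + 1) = -4*s^4 + 10*s^3 + 30*s^2 - 20*s - 16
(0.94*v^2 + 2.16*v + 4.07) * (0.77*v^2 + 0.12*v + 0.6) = 0.7238*v^4 + 1.776*v^3 + 3.9571*v^2 + 1.7844*v + 2.442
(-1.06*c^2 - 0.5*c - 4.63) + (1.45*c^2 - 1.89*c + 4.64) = 0.39*c^2 - 2.39*c + 0.00999999999999979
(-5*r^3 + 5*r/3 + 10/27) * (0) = 0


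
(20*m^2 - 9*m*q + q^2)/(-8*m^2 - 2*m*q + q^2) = (-5*m + q)/(2*m + q)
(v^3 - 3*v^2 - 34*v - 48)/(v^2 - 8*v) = v + 5 + 6/v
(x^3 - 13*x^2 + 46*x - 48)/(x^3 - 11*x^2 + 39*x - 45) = (x^2 - 10*x + 16)/(x^2 - 8*x + 15)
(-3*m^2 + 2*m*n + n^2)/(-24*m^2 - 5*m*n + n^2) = (m - n)/(8*m - n)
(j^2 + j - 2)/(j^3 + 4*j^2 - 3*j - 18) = (j^2 + j - 2)/(j^3 + 4*j^2 - 3*j - 18)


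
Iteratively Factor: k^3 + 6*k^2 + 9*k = (k + 3)*(k^2 + 3*k) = (k + 3)^2*(k)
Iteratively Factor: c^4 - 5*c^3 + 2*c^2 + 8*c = (c + 1)*(c^3 - 6*c^2 + 8*c) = (c - 2)*(c + 1)*(c^2 - 4*c) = (c - 4)*(c - 2)*(c + 1)*(c)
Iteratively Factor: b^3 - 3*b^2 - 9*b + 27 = (b - 3)*(b^2 - 9) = (b - 3)^2*(b + 3)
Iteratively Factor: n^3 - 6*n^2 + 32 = (n - 4)*(n^2 - 2*n - 8) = (n - 4)^2*(n + 2)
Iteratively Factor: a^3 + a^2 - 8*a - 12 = (a - 3)*(a^2 + 4*a + 4) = (a - 3)*(a + 2)*(a + 2)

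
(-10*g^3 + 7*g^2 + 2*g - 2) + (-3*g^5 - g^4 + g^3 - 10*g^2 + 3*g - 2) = -3*g^5 - g^4 - 9*g^3 - 3*g^2 + 5*g - 4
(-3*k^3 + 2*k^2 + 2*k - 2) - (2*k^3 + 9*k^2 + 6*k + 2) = -5*k^3 - 7*k^2 - 4*k - 4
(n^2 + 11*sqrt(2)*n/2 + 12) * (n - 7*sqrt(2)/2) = n^3 + 2*sqrt(2)*n^2 - 53*n/2 - 42*sqrt(2)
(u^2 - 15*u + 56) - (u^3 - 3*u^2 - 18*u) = -u^3 + 4*u^2 + 3*u + 56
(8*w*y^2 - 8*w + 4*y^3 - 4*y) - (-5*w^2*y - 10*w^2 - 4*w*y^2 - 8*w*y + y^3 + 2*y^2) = 5*w^2*y + 10*w^2 + 12*w*y^2 + 8*w*y - 8*w + 3*y^3 - 2*y^2 - 4*y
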